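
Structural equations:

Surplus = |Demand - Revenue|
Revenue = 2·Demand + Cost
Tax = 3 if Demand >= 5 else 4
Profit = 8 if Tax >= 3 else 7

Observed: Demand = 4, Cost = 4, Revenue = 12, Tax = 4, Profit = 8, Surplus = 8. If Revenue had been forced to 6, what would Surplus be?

2

The intervention breaks the incoming arrows to Revenue: Revenue = 2·Demand + Cost no longer applies, and Revenue = 6.
Surplus = |Demand - Revenue|  [with Demand=4, Revenue=6]  = 2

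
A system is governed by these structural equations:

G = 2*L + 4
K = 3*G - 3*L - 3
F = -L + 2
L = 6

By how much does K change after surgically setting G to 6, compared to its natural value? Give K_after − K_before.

The intervention breaks the incoming arrows to G: G = 2*L + 4 no longer applies, and G = 6.
K = 3*G - 3*L - 3  [with G=6, L=6]  = -3
Without intervention: G = 2*L + 4  [with L=6]  = 16; K = 3*G - 3*L - 3  [with G=16, L=6]  = 27.
Change = -3 − 27 = -30.

-30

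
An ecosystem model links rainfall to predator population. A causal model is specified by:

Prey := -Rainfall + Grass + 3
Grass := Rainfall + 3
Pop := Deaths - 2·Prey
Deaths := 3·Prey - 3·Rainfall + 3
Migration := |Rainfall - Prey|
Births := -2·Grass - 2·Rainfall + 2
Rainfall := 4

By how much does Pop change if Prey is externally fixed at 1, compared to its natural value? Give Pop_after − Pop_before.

-5

The intervention breaks the incoming arrows to Prey: Prey := -Rainfall + Grass + 3 no longer applies, and Prey = 1.
Deaths = 3·Prey - 3·Rainfall + 3  [with Prey=1, Rainfall=4]  = -6
Pop = Deaths - 2·Prey  [with Deaths=-6, Prey=1]  = -8
Without intervention: Grass = Rainfall + 3  [with Rainfall=4]  = 7; Prey = -Rainfall + Grass + 3  [with Rainfall=4, Grass=7]  = 6; Deaths = 3·Prey - 3·Rainfall + 3  [with Prey=6, Rainfall=4]  = 9; Pop = Deaths - 2·Prey  [with Deaths=9, Prey=6]  = -3.
Change = -8 − (-3) = -5.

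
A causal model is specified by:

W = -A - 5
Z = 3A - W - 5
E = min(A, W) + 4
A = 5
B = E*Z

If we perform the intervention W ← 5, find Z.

5

Under do(W=5), the mechanism W = -A - 5 is discarded; W is fixed at 5.
Z = 3A - W - 5  [with A=5, W=5]  = 5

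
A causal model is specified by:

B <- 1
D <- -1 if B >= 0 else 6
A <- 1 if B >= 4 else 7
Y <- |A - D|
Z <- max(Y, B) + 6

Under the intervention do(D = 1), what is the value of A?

The intervention breaks the incoming arrows to D: D <- -1 if B >= 0 else 6 no longer applies, and D = 1.
Since A is not a descendant of the intervened variable, it is unaffected.
A = 1 if B >= 4 else 7  [with B=1]  = 7

7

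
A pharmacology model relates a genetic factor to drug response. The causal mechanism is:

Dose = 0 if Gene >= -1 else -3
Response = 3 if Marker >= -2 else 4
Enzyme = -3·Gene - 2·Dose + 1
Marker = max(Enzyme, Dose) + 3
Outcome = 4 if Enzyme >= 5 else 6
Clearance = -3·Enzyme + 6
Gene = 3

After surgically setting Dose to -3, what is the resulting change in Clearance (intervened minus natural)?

-18

Under do(Dose=-3), the mechanism Dose = 0 if Gene >= -1 else -3 is discarded; Dose is fixed at -3.
Enzyme = -3·Gene - 2·Dose + 1  [with Gene=3, Dose=-3]  = -2
Clearance = -3·Enzyme + 6  [with Enzyme=-2]  = 12
Without intervention: Dose = 0 if Gene >= -1 else -3  [with Gene=3]  = 0; Enzyme = -3·Gene - 2·Dose + 1  [with Gene=3, Dose=0]  = -8; Clearance = -3·Enzyme + 6  [with Enzyme=-8]  = 30.
Change = 12 − 30 = -18.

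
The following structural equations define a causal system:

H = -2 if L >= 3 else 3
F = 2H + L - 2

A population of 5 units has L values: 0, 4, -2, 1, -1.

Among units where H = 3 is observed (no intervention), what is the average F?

Conditioning on H=3 selects the 4 unit(s) with L ∈ {0, -2, 1, -1}. Their F values: 4, 2, 5, 3. Mean = 3.5.

3.5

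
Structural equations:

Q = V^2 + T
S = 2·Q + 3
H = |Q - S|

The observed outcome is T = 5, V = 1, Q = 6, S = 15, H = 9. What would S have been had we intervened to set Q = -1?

The intervention breaks the incoming arrows to Q: Q = V^2 + T no longer applies, and Q = -1.
S = 2·Q + 3  [with Q=-1]  = 1

1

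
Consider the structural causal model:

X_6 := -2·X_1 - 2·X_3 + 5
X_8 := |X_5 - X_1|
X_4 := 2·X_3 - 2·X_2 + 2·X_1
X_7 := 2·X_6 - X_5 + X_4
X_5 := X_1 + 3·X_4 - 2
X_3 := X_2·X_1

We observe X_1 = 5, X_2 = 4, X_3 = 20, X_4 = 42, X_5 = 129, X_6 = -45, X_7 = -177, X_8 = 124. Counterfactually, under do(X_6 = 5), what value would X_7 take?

-77

Intervening sets X_6 = 5 and removes its equation (X_6 := -2·X_1 - 2·X_3 + 5).
X_3 = X_2·X_1  [with X_2=4, X_1=5]  = 20
X_4 = 2·X_3 - 2·X_2 + 2·X_1  [with X_3=20, X_2=4, X_1=5]  = 42
X_5 = X_1 + 3·X_4 - 2  [with X_1=5, X_4=42]  = 129
X_7 = 2·X_6 - X_5 + X_4  [with X_6=5, X_5=129, X_4=42]  = -77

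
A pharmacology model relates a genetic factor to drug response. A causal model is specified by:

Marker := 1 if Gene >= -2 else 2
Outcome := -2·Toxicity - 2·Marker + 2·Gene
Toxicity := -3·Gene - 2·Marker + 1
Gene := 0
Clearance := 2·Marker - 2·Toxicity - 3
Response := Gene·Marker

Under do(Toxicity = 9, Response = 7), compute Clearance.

-19

The joint intervention fixes Toxicity = 9, Response = 7, removing each variable's own equation.
Marker = 1 if Gene >= -2 else 2  [with Gene=0]  = 1
Clearance = 2·Marker - 2·Toxicity - 3  [with Marker=1, Toxicity=9]  = -19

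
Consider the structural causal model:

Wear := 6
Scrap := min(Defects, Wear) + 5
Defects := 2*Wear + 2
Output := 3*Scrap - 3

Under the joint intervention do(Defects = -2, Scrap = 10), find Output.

27

Setting Defects = -2, Scrap = 10 by intervention discards those variables' equations.
Output = 3*Scrap - 3  [with Scrap=10]  = 27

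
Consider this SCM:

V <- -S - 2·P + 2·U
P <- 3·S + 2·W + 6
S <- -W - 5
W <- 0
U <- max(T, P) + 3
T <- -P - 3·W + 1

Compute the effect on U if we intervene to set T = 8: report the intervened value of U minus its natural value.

Intervening sets T = 8 and removes its equation (T <- -P - 3·W + 1).
S = -W - 5  [with W=0]  = -5
P = 3·S + 2·W + 6  [with S=-5, W=0]  = -9
U = max(T, P) + 3  [with T=8, P=-9]  = 11
Without intervention: S = -W - 5  [with W=0]  = -5; P = 3·S + 2·W + 6  [with S=-5, W=0]  = -9; T = -P - 3·W + 1  [with P=-9, W=0]  = 10; U = max(T, P) + 3  [with T=10, P=-9]  = 13.
Change = 11 − 13 = -2.

-2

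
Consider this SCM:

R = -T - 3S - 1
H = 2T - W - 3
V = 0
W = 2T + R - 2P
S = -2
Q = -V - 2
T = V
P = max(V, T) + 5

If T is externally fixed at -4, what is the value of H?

-2

The intervention breaks the incoming arrows to T: T = V no longer applies, and T = -4.
R = -T - 3S - 1  [with T=-4, S=-2]  = 9
P = max(V, T) + 5  [with V=0, T=-4]  = 5
W = 2T + R - 2P  [with T=-4, R=9, P=5]  = -9
H = 2T - W - 3  [with T=-4, W=-9]  = -2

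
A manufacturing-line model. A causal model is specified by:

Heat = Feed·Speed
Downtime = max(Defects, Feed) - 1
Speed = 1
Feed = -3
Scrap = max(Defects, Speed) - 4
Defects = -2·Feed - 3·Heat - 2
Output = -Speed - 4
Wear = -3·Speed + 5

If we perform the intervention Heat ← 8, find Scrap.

The intervention breaks the incoming arrows to Heat: Heat = Feed·Speed no longer applies, and Heat = 8.
Defects = -2·Feed - 3·Heat - 2  [with Feed=-3, Heat=8]  = -20
Scrap = max(Defects, Speed) - 4  [with Defects=-20, Speed=1]  = -3

-3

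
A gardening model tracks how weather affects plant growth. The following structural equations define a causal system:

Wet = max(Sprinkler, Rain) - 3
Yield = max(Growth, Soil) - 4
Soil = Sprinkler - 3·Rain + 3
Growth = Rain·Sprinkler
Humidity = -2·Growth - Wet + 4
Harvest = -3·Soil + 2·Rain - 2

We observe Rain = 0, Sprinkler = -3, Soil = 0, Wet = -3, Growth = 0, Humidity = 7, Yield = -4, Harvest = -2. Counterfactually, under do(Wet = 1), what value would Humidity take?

Under do(Wet=1), the mechanism Wet = max(Sprinkler, Rain) - 3 is discarded; Wet is fixed at 1.
Growth = Rain·Sprinkler  [with Rain=0, Sprinkler=-3]  = 0
Humidity = -2·Growth - Wet + 4  [with Growth=0, Wet=1]  = 3

3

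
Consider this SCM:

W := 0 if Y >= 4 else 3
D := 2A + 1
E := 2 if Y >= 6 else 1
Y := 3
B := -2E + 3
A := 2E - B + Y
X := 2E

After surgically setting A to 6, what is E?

The intervention breaks the incoming arrows to A: A := 2E - B + Y no longer applies, and A = 6.
Since E is not a descendant of the intervened variable, it is unaffected.
E = 2 if Y >= 6 else 1  [with Y=3]  = 1

1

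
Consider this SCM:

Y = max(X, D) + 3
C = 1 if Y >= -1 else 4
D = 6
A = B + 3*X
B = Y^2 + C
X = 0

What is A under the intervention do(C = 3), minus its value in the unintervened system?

Under do(C=3), the mechanism C = 1 if Y >= -1 else 4 is discarded; C is fixed at 3.
Y = max(X, D) + 3  [with X=0, D=6]  = 9
B = Y^2 + C  [with Y=9, C=3]  = 84
A = B + 3*X  [with B=84, X=0]  = 84
Without intervention: Y = max(X, D) + 3  [with X=0, D=6]  = 9; C = 1 if Y >= -1 else 4  [with Y=9]  = 1; B = Y^2 + C  [with Y=9, C=1]  = 82; A = B + 3*X  [with B=82, X=0]  = 82.
Change = 84 − 82 = 2.

2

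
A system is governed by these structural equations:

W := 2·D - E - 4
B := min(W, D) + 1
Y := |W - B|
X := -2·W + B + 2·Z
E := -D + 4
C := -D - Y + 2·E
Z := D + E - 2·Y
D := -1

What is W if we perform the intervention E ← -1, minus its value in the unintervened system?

The intervention breaks the incoming arrows to E: E := -D + 4 no longer applies, and E = -1.
W = 2·D - E - 4  [with D=-1, E=-1]  = -5
Without intervention: E = -D + 4  [with D=-1]  = 5; W = 2·D - E - 4  [with D=-1, E=5]  = -11.
Change = -5 − (-11) = 6.

6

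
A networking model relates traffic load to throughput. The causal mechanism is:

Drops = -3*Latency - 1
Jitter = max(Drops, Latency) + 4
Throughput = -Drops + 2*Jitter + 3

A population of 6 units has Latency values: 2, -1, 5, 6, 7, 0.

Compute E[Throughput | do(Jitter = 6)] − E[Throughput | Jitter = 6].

Under do(Jitter=6), Jitter's equation is replaced by Jitter=6 for every unit. Per-unit Throughput: 22, 13, 31, 34, 37, 16. Mean = 25.5.
Observing Jitter=6 restricts to units where Jitter's equation naturally yields 6: Latency ∈ {2, -1}. In that subpopulation Throughput = 22, 13, mean 17.5.
Difference = 25.5 − 17.5 = 8.

8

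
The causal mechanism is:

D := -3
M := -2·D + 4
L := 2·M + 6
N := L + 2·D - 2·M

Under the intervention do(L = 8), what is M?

Under do(L=8), the mechanism L := 2·M + 6 is discarded; L is fixed at 8.
Since M is not a descendant of the intervened variable, it is unaffected.
M = -2·D + 4  [with D=-3]  = 10

10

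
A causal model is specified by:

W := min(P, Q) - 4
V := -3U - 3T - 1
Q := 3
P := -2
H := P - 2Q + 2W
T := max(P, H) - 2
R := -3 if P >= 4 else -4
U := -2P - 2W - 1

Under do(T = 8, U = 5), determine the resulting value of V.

-40

Under do(T = 8, U = 5), each intervened variable's structural equation is replaced by its fixed value.
V = -3U - 3T - 1  [with U=5, T=8]  = -40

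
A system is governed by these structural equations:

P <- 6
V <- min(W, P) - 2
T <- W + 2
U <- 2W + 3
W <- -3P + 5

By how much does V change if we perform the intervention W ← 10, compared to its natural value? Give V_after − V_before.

The intervention breaks the incoming arrows to W: W <- -3P + 5 no longer applies, and W = 10.
V = min(W, P) - 2  [with W=10, P=6]  = 4
Without intervention: W = -3P + 5  [with P=6]  = -13; V = min(W, P) - 2  [with W=-13, P=6]  = -15.
Change = 4 − (-15) = 19.

19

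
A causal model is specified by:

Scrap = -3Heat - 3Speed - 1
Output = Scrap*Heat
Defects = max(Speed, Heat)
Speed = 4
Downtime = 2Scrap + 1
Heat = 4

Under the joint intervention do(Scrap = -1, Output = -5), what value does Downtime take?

-1

The joint intervention fixes Scrap = -1, Output = -5, removing each variable's own equation.
Downtime = 2Scrap + 1  [with Scrap=-1]  = -1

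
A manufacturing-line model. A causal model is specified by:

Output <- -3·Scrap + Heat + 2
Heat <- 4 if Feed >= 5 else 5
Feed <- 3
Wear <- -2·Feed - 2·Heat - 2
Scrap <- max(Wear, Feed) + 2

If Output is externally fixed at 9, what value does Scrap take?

The intervention breaks the incoming arrows to Output: Output <- -3·Scrap + Heat + 2 no longer applies, and Output = 9.
Since Scrap is not a descendant of the intervened variable, it is unaffected.
Heat = 4 if Feed >= 5 else 5  [with Feed=3]  = 5
Wear = -2·Feed - 2·Heat - 2  [with Feed=3, Heat=5]  = -18
Scrap = max(Wear, Feed) + 2  [with Wear=-18, Feed=3]  = 5

5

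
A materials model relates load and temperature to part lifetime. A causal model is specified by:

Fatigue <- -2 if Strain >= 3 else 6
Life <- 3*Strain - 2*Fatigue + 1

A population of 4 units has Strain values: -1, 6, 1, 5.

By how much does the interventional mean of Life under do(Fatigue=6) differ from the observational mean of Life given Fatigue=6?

The intervention sets Fatigue=6 in all 4 units regardless of Strain. Recomputing Life per unit gives -14, 7, -8, 4; average -2.75.
Conditioning on Fatigue=6 selects the 2 unit(s) with Strain ∈ {-1, 1}. Their Life values: -14, -8. Mean = -11.
Difference = -2.75 − (-11) = 8.25.

8.25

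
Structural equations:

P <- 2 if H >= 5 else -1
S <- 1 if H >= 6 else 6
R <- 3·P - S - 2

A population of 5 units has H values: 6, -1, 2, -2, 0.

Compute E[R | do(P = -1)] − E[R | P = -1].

Under do(P=-1), P's equation is replaced by P=-1 for every unit. Per-unit R: -6, -11, -11, -11, -11. Mean = -10.
Observing P=-1 restricts to units where P's equation naturally yields -1: H ∈ {-1, 2, -2, 0}. In that subpopulation R = -11, -11, -11, -11, mean -11.
Difference = -10 − (-11) = 1.

1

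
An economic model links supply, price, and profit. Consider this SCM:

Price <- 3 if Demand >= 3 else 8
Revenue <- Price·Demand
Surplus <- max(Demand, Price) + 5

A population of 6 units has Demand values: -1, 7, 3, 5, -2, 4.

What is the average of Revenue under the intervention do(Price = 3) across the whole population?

do(Price=3) breaks Price's dependence on Demand. With Price=3 fixed, Revenue across the units is -3, 21, 9, 15, -6, 12, mean 8.

8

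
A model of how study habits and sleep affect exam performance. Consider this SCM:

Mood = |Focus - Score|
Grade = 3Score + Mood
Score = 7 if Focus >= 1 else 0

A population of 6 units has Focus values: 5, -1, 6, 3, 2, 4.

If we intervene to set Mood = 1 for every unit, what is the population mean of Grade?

18.5

Every unit gets Mood=1 under the intervention. Grade values become 22, 1, 22, 22, 22, 22; E[Grade|do(Mood=1)] = 18.5.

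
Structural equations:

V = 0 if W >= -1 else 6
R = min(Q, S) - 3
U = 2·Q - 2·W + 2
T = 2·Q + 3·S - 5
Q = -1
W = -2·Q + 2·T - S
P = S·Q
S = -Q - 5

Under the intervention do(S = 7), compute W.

do(S=7) replaces the equation S = -Q - 5 with the constant S = 7.
T = 2·Q + 3·S - 5  [with Q=-1, S=7]  = 14
W = -2·Q + 2·T - S  [with Q=-1, T=14, S=7]  = 23

23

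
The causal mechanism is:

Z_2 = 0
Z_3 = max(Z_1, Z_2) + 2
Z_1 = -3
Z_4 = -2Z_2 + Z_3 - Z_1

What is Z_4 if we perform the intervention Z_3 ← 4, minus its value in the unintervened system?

The intervention breaks the incoming arrows to Z_3: Z_3 = max(Z_1, Z_2) + 2 no longer applies, and Z_3 = 4.
Z_4 = -2Z_2 + Z_3 - Z_1  [with Z_2=0, Z_3=4, Z_1=-3]  = 7
Without intervention: Z_3 = max(Z_1, Z_2) + 2  [with Z_1=-3, Z_2=0]  = 2; Z_4 = -2Z_2 + Z_3 - Z_1  [with Z_2=0, Z_3=2, Z_1=-3]  = 5.
Change = 7 − 5 = 2.

2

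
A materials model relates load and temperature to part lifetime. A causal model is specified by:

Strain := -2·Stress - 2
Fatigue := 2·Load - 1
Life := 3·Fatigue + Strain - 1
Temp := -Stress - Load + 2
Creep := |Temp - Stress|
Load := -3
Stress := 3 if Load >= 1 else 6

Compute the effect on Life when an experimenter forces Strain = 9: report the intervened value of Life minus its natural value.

23

The intervention breaks the incoming arrows to Strain: Strain := -2·Stress - 2 no longer applies, and Strain = 9.
Fatigue = 2·Load - 1  [with Load=-3]  = -7
Life = 3·Fatigue + Strain - 1  [with Fatigue=-7, Strain=9]  = -13
Without intervention: Stress = 3 if Load >= 1 else 6  [with Load=-3]  = 6; Strain = -2·Stress - 2  [with Stress=6]  = -14; Fatigue = 2·Load - 1  [with Load=-3]  = -7; Life = 3·Fatigue + Strain - 1  [with Fatigue=-7, Strain=-14]  = -36.
Change = -13 − (-36) = 23.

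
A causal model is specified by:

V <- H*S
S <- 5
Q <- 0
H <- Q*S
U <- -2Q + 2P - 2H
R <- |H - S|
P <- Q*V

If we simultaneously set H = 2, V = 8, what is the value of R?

3

Under do(H = 2, V = 8), each intervened variable's structural equation is replaced by its fixed value.
R = |H - S|  [with H=2, S=5]  = 3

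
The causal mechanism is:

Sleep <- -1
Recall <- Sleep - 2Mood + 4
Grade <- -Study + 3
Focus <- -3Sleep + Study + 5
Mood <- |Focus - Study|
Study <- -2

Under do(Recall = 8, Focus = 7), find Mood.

Under do(Recall = 8, Focus = 7), each intervened variable's structural equation is replaced by its fixed value.
Mood = |Focus - Study|  [with Focus=7, Study=-2]  = 9

9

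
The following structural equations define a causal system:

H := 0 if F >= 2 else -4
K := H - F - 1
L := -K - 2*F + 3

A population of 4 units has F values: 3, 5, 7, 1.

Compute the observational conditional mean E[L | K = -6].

Conditioning on K=-6 selects the 2 unit(s) with F ∈ {5, 1}. Their L values: -1, 7. Mean = 3.

3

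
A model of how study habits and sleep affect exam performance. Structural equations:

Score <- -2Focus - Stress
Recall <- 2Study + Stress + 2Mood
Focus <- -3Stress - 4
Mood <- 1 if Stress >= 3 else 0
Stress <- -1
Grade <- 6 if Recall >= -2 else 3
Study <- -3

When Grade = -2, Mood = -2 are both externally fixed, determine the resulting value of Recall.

Setting Grade = -2, Mood = -2 by intervention discards those variables' equations.
Recall = 2Study + Stress + 2Mood  [with Study=-3, Stress=-1, Mood=-2]  = -11

-11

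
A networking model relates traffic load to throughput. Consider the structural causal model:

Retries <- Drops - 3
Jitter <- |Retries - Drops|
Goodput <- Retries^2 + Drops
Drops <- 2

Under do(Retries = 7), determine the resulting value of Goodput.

Under do(Retries=7), the mechanism Retries <- Drops - 3 is discarded; Retries is fixed at 7.
Goodput = Retries^2 + Drops  [with Retries=7, Drops=2]  = 51

51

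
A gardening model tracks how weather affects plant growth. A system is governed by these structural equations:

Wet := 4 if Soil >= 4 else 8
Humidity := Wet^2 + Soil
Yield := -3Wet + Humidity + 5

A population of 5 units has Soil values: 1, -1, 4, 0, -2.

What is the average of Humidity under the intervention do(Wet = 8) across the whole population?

64.4

Under do(Wet=8), Wet's equation is replaced by Wet=8 for every unit. Per-unit Humidity: 65, 63, 68, 64, 62. Mean = 64.4.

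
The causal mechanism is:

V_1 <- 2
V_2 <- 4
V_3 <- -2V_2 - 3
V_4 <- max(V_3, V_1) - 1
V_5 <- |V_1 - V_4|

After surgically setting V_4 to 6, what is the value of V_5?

Intervening sets V_4 = 6 and removes its equation (V_4 <- max(V_3, V_1) - 1).
V_5 = |V_1 - V_4|  [with V_1=2, V_4=6]  = 4

4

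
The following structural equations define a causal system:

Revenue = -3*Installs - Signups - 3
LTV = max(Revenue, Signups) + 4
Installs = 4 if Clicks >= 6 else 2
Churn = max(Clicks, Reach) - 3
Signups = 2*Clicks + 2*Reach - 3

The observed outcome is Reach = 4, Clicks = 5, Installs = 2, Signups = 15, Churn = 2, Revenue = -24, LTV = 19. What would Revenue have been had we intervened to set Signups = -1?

-8

Under do(Signups=-1), the mechanism Signups = 2*Clicks + 2*Reach - 3 is discarded; Signups is fixed at -1.
Installs = 4 if Clicks >= 6 else 2  [with Clicks=5]  = 2
Revenue = -3*Installs - Signups - 3  [with Installs=2, Signups=-1]  = -8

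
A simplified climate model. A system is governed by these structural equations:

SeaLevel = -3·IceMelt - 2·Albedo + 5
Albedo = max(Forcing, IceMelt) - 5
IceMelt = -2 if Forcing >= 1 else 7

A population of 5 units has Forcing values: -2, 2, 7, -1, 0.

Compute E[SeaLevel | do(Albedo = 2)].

Under do(Albedo=2), Albedo's equation is replaced by Albedo=2 for every unit. Per-unit SeaLevel: -20, 7, 7, -20, -20. Mean = -9.2.

-9.2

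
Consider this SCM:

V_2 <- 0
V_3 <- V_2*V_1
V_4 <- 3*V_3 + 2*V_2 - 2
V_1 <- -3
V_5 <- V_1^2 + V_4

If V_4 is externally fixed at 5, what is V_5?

Intervening sets V_4 = 5 and removes its equation (V_4 <- 3*V_3 + 2*V_2 - 2).
V_5 = V_1^2 + V_4  [with V_1=-3, V_4=5]  = 14

14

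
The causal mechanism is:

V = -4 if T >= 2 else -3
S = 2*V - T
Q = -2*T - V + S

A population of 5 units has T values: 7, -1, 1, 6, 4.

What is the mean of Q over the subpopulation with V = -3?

-3

E[Q|V=-3] averages over only the 2 units with V=-3 (T = -1, 1): Q = 0, -6, mean -3.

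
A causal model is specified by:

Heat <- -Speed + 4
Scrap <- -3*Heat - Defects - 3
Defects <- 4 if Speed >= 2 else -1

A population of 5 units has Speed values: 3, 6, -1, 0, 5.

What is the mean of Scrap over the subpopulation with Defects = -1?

-15.5

E[Scrap|Defects=-1] averages over only the 2 units with Defects=-1 (Speed = -1, 0): Scrap = -17, -14, mean -15.5.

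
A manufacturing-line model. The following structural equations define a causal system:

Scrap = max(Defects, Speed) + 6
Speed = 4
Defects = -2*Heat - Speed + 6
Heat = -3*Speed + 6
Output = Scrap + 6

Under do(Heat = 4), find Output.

16

do(Heat=4) replaces the equation Heat = -3*Speed + 6 with the constant Heat = 4.
Defects = -2*Heat - Speed + 6  [with Heat=4, Speed=4]  = -6
Scrap = max(Defects, Speed) + 6  [with Defects=-6, Speed=4]  = 10
Output = Scrap + 6  [with Scrap=10]  = 16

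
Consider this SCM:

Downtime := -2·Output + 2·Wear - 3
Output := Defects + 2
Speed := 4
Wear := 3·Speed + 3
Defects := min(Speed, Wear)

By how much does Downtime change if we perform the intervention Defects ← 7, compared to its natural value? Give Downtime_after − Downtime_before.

-6

do(Defects=7) replaces the equation Defects := min(Speed, Wear) with the constant Defects = 7.
Wear = 3·Speed + 3  [with Speed=4]  = 15
Output = Defects + 2  [with Defects=7]  = 9
Downtime = -2·Output + 2·Wear - 3  [with Output=9, Wear=15]  = 9
Without intervention: Wear = 3·Speed + 3  [with Speed=4]  = 15; Defects = min(Speed, Wear)  [with Speed=4, Wear=15]  = 4; Output = Defects + 2  [with Defects=4]  = 6; Downtime = -2·Output + 2·Wear - 3  [with Output=6, Wear=15]  = 15.
Change = 9 − 15 = -6.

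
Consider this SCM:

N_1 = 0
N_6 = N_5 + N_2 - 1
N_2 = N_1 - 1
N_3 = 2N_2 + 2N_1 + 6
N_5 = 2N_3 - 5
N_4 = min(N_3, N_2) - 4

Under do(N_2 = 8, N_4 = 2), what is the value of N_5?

39

Setting N_2 = 8, N_4 = 2 by intervention discards those variables' equations.
N_3 = 2N_2 + 2N_1 + 6  [with N_2=8, N_1=0]  = 22
N_5 = 2N_3 - 5  [with N_3=22]  = 39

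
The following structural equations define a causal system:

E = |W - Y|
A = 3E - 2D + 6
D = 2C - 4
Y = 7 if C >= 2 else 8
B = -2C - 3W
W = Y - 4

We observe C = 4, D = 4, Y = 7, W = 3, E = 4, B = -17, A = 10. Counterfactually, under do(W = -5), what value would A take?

34

The intervention breaks the incoming arrows to W: W = Y - 4 no longer applies, and W = -5.
D = 2C - 4  [with C=4]  = 4
Y = 7 if C >= 2 else 8  [with C=4]  = 7
E = |W - Y|  [with W=-5, Y=7]  = 12
A = 3E - 2D + 6  [with E=12, D=4]  = 34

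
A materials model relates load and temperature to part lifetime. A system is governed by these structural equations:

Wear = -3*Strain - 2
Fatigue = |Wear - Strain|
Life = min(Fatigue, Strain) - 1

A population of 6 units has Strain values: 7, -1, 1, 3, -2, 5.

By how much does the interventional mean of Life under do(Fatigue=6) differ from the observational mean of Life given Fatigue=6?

The intervention sets Fatigue=6 in all 6 units regardless of Strain. Recomputing Life per unit gives 5, -2, 0, 2, -3, 4; average 1.
Conditioning on Fatigue=6 selects the 2 unit(s) with Strain ∈ {1, -2}. Their Life values: 0, -3. Mean = -1.5.
Difference = 1 − (-1.5) = 2.5.

2.5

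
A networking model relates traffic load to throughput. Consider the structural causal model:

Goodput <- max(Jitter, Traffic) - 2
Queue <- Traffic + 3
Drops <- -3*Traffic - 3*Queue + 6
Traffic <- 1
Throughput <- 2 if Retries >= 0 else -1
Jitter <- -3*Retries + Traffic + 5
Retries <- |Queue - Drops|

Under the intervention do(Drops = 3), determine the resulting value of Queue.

4

Under do(Drops=3), the mechanism Drops <- -3*Traffic - 3*Queue + 6 is discarded; Drops is fixed at 3.
Since Queue is not a descendant of the intervened variable, it is unaffected.
Queue = Traffic + 3  [with Traffic=1]  = 4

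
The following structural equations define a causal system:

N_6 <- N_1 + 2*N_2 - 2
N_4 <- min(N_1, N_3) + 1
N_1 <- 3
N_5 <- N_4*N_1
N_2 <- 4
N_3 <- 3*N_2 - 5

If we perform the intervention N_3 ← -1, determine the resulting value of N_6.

The intervention breaks the incoming arrows to N_3: N_3 <- 3*N_2 - 5 no longer applies, and N_3 = -1.
No directed path runs from N_3 to N_6, so N_6 keeps its natural value.
N_6 = N_1 + 2*N_2 - 2  [with N_1=3, N_2=4]  = 9

9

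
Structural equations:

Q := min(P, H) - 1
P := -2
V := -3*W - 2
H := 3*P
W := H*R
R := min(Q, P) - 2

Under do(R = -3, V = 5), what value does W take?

18

Setting R = -3, V = 5 by intervention discards those variables' equations.
H = 3*P  [with P=-2]  = -6
W = H*R  [with H=-6, R=-3]  = 18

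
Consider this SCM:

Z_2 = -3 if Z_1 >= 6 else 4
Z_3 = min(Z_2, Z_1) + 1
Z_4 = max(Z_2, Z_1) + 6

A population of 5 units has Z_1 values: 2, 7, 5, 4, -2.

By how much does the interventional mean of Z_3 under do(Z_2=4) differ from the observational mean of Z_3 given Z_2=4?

0.4

The intervention sets Z_2=4 in all 5 units regardless of Z_1. Recomputing Z_3 per unit gives 3, 5, 5, 5, -1; average 3.4.
Observing Z_2=4 restricts to units where Z_2's equation naturally yields 4: Z_1 ∈ {2, 5, 4, -2}. In that subpopulation Z_3 = 3, 5, 5, -1, mean 3.
Difference = 3.4 − 3 = 0.4.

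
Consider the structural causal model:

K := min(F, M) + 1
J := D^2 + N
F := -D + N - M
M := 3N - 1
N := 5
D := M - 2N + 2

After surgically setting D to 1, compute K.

-9

The intervention breaks the incoming arrows to D: D := M - 2N + 2 no longer applies, and D = 1.
M = 3N - 1  [with N=5]  = 14
F = -D + N - M  [with D=1, N=5, M=14]  = -10
K = min(F, M) + 1  [with F=-10, M=14]  = -9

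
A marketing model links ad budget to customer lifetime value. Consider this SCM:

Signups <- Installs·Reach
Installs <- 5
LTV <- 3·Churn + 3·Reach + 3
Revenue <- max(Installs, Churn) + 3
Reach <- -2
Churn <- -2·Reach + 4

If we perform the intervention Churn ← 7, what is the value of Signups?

Under do(Churn=7), the mechanism Churn <- -2·Reach + 4 is discarded; Churn is fixed at 7.
Since Signups is not a descendant of the intervened variable, it is unaffected.
Signups = Installs·Reach  [with Installs=5, Reach=-2]  = -10

-10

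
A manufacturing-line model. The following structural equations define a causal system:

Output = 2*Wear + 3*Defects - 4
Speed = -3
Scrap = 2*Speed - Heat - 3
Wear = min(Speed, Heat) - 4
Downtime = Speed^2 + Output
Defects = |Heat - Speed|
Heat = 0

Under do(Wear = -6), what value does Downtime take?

2

The intervention breaks the incoming arrows to Wear: Wear = min(Speed, Heat) - 4 no longer applies, and Wear = -6.
Defects = |Heat - Speed|  [with Heat=0, Speed=-3]  = 3
Output = 2*Wear + 3*Defects - 4  [with Wear=-6, Defects=3]  = -7
Downtime = Speed^2 + Output  [with Speed=-3, Output=-7]  = 2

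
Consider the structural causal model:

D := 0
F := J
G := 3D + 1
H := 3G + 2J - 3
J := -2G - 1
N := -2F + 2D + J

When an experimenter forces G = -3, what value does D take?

0

Under do(G=-3), the mechanism G := 3D + 1 is discarded; G is fixed at -3.
D is not downstream of the intervention, so its value is determined by the original equations.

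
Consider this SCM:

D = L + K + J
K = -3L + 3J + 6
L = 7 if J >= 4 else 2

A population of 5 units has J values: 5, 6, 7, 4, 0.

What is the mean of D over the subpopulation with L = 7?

14

Conditioning on L=7 selects the 4 unit(s) with J ∈ {5, 6, 7, 4}. Their D values: 12, 16, 20, 8. Mean = 14.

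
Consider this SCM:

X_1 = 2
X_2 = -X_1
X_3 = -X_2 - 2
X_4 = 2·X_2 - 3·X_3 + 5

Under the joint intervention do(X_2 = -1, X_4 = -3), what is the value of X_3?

-1

The joint intervention fixes X_2 = -1, X_4 = -3, removing each variable's own equation.
X_3 = -X_2 - 2  [with X_2=-1]  = -1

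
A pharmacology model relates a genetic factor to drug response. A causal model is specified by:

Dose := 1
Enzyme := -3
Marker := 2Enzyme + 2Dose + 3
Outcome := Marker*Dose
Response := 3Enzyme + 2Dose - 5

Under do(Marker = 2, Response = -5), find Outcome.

2

Setting Marker = 2, Response = -5 by intervention discards those variables' equations.
Outcome = Marker*Dose  [with Marker=2, Dose=1]  = 2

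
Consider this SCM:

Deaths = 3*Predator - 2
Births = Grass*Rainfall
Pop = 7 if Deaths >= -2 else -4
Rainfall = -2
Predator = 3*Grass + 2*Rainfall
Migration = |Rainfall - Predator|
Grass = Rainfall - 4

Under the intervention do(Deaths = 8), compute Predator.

do(Deaths=8) replaces the equation Deaths = 3*Predator - 2 with the constant Deaths = 8.
Predator is not downstream of the intervention, so its value is determined by the original equations.
Grass = Rainfall - 4  [with Rainfall=-2]  = -6
Predator = 3*Grass + 2*Rainfall  [with Grass=-6, Rainfall=-2]  = -22

-22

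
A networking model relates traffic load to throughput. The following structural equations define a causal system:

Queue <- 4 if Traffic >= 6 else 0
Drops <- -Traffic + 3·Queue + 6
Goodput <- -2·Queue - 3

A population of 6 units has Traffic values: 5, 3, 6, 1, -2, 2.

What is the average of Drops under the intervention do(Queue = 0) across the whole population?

3.5

do(Queue=0) breaks Queue's dependence on Traffic. With Queue=0 fixed, Drops across the units is 1, 3, 0, 5, 8, 4, mean 3.5.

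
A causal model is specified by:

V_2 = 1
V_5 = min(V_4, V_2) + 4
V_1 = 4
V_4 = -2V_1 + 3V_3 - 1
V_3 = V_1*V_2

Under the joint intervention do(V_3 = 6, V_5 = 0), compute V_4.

The joint intervention fixes V_3 = 6, V_5 = 0, removing each variable's own equation.
V_4 = -2V_1 + 3V_3 - 1  [with V_1=4, V_3=6]  = 9

9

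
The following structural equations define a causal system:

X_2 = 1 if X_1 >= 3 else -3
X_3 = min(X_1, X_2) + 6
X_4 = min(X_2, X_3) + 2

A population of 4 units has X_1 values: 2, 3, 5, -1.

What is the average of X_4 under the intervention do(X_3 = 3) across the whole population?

do(X_3=3) breaks X_3's dependence on X_1. With X_3=3 fixed, X_4 across the units is -1, 3, 3, -1, mean 1.

1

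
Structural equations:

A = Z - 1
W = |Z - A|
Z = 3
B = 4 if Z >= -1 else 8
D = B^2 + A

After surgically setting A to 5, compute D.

The intervention breaks the incoming arrows to A: A = Z - 1 no longer applies, and A = 5.
B = 4 if Z >= -1 else 8  [with Z=3]  = 4
D = B^2 + A  [with B=4, A=5]  = 21

21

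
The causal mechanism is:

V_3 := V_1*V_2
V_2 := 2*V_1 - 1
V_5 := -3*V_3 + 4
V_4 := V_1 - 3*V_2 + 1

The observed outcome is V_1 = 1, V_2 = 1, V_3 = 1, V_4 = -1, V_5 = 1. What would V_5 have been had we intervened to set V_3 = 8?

-20

do(V_3=8) replaces the equation V_3 := V_1*V_2 with the constant V_3 = 8.
V_5 = -3*V_3 + 4  [with V_3=8]  = -20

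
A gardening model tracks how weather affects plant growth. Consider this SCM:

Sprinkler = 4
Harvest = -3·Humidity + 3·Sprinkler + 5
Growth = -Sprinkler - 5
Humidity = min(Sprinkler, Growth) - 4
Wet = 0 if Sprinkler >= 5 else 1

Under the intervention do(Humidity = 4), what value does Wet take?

The intervention breaks the incoming arrows to Humidity: Humidity = min(Sprinkler, Growth) - 4 no longer applies, and Humidity = 4.
Since Wet is not a descendant of the intervened variable, it is unaffected.
Wet = 0 if Sprinkler >= 5 else 1  [with Sprinkler=4]  = 1

1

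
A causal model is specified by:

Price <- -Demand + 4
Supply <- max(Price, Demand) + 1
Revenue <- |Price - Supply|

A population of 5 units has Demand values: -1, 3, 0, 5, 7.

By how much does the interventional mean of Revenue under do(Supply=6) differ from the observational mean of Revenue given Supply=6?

The intervention sets Supply=6 in all 5 units regardless of Demand. Recomputing Revenue per unit gives 1, 5, 2, 7, 9; average 4.8.
Observing Supply=6 restricts to units where Supply's equation naturally yields 6: Demand ∈ {-1, 5}. In that subpopulation Revenue = 1, 7, mean 4.
Difference = 4.8 − 4 = 0.8.

0.8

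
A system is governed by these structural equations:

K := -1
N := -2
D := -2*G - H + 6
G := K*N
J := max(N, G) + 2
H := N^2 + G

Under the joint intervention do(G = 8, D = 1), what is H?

12

Setting G = 8, D = 1 by intervention discards those variables' equations.
H = N^2 + G  [with N=-2, G=8]  = 12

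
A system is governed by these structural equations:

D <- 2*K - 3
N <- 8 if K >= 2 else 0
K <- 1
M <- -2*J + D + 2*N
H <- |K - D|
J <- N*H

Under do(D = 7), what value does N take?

0

Under do(D=7), the mechanism D <- 2*K - 3 is discarded; D is fixed at 7.
Since N is not a descendant of the intervened variable, it is unaffected.
N = 8 if K >= 2 else 0  [with K=1]  = 0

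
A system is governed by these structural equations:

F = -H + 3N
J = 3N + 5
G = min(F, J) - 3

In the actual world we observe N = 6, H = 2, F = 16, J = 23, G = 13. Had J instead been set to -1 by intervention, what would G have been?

-4

Intervening sets J = -1 and removes its equation (J = 3N + 5).
F = -H + 3N  [with H=2, N=6]  = 16
G = min(F, J) - 3  [with F=16, J=-1]  = -4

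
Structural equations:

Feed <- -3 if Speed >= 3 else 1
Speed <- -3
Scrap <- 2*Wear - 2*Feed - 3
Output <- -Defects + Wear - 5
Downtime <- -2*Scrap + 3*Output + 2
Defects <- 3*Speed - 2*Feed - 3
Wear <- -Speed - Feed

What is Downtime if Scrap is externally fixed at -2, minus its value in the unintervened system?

Under do(Scrap=-2), the mechanism Scrap <- 2*Wear - 2*Feed - 3 is discarded; Scrap is fixed at -2.
Feed = -3 if Speed >= 3 else 1  [with Speed=-3]  = 1
Wear = -Speed - Feed  [with Speed=-3, Feed=1]  = 2
Defects = 3*Speed - 2*Feed - 3  [with Speed=-3, Feed=1]  = -14
Output = -Defects + Wear - 5  [with Defects=-14, Wear=2]  = 11
Downtime = -2*Scrap + 3*Output + 2  [with Scrap=-2, Output=11]  = 39
Without intervention: Feed = -3 if Speed >= 3 else 1  [with Speed=-3]  = 1; Wear = -Speed - Feed  [with Speed=-3, Feed=1]  = 2; Defects = 3*Speed - 2*Feed - 3  [with Speed=-3, Feed=1]  = -14; Scrap = 2*Wear - 2*Feed - 3  [with Wear=2, Feed=1]  = -1; Output = -Defects + Wear - 5  [with Defects=-14, Wear=2]  = 11; Downtime = -2*Scrap + 3*Output + 2  [with Scrap=-1, Output=11]  = 37.
Change = 39 − 37 = 2.

2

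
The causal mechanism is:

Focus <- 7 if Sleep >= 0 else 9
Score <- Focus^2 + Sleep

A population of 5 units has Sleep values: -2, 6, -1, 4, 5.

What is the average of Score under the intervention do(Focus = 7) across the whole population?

51.4

do(Focus=7) breaks Focus's dependence on Sleep. With Focus=7 fixed, Score across the units is 47, 55, 48, 53, 54, mean 51.4.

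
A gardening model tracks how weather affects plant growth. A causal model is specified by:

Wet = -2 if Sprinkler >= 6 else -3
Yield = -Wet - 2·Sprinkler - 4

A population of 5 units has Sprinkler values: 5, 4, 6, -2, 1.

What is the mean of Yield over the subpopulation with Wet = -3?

E[Yield|Wet=-3] averages over only the 4 units with Wet=-3 (Sprinkler = 5, 4, -2, 1): Yield = -11, -9, 3, -3, mean -5.

-5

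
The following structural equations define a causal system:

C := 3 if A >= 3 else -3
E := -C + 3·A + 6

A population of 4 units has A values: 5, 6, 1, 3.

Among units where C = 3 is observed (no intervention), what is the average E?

Observing C=3 restricts to units where C's equation naturally yields 3: A ∈ {5, 6, 3}. In that subpopulation E = 18, 21, 12, mean 17.

17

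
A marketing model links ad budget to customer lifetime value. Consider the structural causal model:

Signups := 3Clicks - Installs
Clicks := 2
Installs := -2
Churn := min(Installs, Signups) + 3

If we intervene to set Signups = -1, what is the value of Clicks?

2

Under do(Signups=-1), the mechanism Signups := 3Clicks - Installs is discarded; Signups is fixed at -1.
Clicks is not downstream of the intervention, so its value is determined by the original equations.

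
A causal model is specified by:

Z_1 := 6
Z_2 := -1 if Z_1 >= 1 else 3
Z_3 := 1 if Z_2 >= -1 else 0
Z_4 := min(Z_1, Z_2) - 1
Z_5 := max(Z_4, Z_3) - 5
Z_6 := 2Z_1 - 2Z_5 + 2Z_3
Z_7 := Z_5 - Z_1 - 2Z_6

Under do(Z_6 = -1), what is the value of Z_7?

Intervening sets Z_6 = -1 and removes its equation (Z_6 := 2Z_1 - 2Z_5 + 2Z_3).
Z_2 = -1 if Z_1 >= 1 else 3  [with Z_1=6]  = -1
Z_3 = 1 if Z_2 >= -1 else 0  [with Z_2=-1]  = 1
Z_4 = min(Z_1, Z_2) - 1  [with Z_1=6, Z_2=-1]  = -2
Z_5 = max(Z_4, Z_3) - 5  [with Z_4=-2, Z_3=1]  = -4
Z_7 = Z_5 - Z_1 - 2Z_6  [with Z_5=-4, Z_1=6, Z_6=-1]  = -8

-8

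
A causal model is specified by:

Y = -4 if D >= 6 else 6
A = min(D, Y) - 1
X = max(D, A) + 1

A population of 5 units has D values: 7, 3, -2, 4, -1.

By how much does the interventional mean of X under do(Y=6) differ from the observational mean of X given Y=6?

Under do(Y=6), Y's equation is replaced by Y=6 for every unit. Per-unit X: 8, 4, -1, 5, 0. Mean = 3.2.
Observing Y=6 restricts to units where Y's equation naturally yields 6: D ∈ {3, -2, 4, -1}. In that subpopulation X = 4, -1, 5, 0, mean 2.
Difference = 3.2 − 2 = 1.2.

1.2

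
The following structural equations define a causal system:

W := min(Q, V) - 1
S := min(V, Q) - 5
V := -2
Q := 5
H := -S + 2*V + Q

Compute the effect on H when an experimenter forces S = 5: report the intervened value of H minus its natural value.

-12

The intervention breaks the incoming arrows to S: S := min(V, Q) - 5 no longer applies, and S = 5.
H = -S + 2*V + Q  [with S=5, V=-2, Q=5]  = -4
Without intervention: S = min(V, Q) - 5  [with V=-2, Q=5]  = -7; H = -S + 2*V + Q  [with S=-7, V=-2, Q=5]  = 8.
Change = -4 − 8 = -12.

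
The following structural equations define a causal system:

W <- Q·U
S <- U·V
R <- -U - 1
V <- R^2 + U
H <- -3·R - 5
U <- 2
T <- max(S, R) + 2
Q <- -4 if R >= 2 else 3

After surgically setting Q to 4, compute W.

8

Under do(Q=4), the mechanism Q <- -4 if R >= 2 else 3 is discarded; Q is fixed at 4.
W = Q·U  [with Q=4, U=2]  = 8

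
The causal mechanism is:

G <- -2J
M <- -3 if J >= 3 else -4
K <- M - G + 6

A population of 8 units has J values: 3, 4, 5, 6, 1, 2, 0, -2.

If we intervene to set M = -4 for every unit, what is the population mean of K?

Every unit gets M=-4 under the intervention. K values become 8, 10, 12, 14, 4, 6, 2, -2; E[K|do(M=-4)] = 6.75.

6.75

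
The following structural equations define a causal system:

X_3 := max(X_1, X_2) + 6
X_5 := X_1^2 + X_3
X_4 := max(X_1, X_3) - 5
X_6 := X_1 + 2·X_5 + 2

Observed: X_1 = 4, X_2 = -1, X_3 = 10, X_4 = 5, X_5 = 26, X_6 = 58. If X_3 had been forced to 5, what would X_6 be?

48

The intervention breaks the incoming arrows to X_3: X_3 := max(X_1, X_2) + 6 no longer applies, and X_3 = 5.
X_5 = X_1^2 + X_3  [with X_1=4, X_3=5]  = 21
X_6 = X_1 + 2·X_5 + 2  [with X_1=4, X_5=21]  = 48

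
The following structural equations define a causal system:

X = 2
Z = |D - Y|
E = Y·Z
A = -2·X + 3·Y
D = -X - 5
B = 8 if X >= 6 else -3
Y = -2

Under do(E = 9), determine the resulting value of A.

-10

Intervening sets E = 9 and removes its equation (E = Y·Z).
A is not downstream of the intervention, so its value is determined by the original equations.
A = -2·X + 3·Y  [with X=2, Y=-2]  = -10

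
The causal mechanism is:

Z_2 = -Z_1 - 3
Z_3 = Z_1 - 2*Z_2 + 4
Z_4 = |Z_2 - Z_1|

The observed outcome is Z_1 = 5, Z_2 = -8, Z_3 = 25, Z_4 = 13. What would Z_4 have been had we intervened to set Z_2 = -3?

Under do(Z_2=-3), the mechanism Z_2 = -Z_1 - 3 is discarded; Z_2 is fixed at -3.
Z_4 = |Z_2 - Z_1|  [with Z_2=-3, Z_1=5]  = 8

8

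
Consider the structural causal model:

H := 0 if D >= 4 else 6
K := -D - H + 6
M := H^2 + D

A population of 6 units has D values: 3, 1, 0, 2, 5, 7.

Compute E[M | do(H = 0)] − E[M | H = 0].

-3

do(H=0) breaks H's dependence on D. With H=0 fixed, M across the units is 3, 1, 0, 2, 5, 7, mean 3.
Conditioning on H=0 selects the 2 unit(s) with D ∈ {5, 7}. Their M values: 5, 7. Mean = 6.
Difference = 3 − 6 = -3.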